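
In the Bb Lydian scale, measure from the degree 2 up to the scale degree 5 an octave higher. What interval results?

Spelling the Bb Lydian scale: Bb C D E F G A.
The degree 2 is C and the degree 5 (up an octave) is F.
From C to F is 17 semitones, exactly the perfect eleventh.

perfect 11th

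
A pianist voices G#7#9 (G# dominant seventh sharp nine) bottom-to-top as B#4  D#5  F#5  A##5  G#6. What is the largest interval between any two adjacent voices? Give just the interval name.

d7

Adjacent intervals: B#4→D#5 = minor third; D#5→F#5 = minor third; F#5→A##5 = augmented third; A##5→G#6 = diminished seventh.
The largest is A##5 to G#6, a diminished seventh (9 semitones).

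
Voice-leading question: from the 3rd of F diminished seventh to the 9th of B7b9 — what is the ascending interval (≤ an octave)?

The 3rd of F diminished seventh is Ab; the 9th of B7b9 is C.
From Ab to C is 4 semitones, exactly the major third.

major third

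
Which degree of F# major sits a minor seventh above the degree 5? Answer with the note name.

The scale is F# G# A# B C# D# E#.
The degree 5 is C#; a minor seventh above that is B — scale degree 4.

B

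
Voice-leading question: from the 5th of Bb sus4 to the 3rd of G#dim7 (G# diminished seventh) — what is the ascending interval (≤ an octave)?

The 5th of Bb sus4 is F; the 3rd of G#dim7 (G# diminished seventh) is B.
From F to B: 6 semitones over a fourth = augmented.

augmented fourth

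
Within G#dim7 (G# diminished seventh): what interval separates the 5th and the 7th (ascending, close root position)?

G#°7 is spelled G# B D F.
So we need the interval from D up to F.
From D to F: 3 semitones over a third = minor.

minor 3rd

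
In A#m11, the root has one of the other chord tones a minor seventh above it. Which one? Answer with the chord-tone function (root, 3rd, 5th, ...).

7th

Spelling the chord: A#–C#–E#–G#–B#–D#.
The root is A#. A minor seventh above A# is G#.
G# is the chord's 7th.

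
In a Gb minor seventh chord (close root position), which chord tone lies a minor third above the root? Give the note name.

Gb minor seventh: Gb, Bbb, Db, Fb.
The root is Gb. A minor third above Gb is Bbb.
Bbb is the chord's 3rd.

Bbb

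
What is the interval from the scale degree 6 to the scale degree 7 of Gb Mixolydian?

Gb mixolydian: Gb Ab Bb Cb Db Eb Fb.
So we need the interval from Eb up to Fb.
2 letter names make it a second; at 1 semitone (a half step narrower than major) the quality is minor.

minor second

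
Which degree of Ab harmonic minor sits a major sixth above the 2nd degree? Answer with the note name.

G

The scale is Ab Bb Cb Db Eb Fb G.
The 2nd degree is Bb; a major sixth above that is G — scale degree 7.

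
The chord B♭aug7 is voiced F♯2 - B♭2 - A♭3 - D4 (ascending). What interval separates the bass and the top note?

minor 13th

The outer voices are F♯2 and D4.
13 letter names make it a thirteenth; at 20 semitones (a half step narrower than major) the quality is minor.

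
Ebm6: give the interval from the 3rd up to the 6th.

Ebmin6 is spelled Eb Gb Bb C.
3rd = Gb; 6th = C.
From Gb to C: 6 semitones over a fourth = augmented.

augmented 4th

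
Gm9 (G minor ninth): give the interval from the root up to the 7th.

Gmin9: G-Bb-D-F-A.
So we need the interval from G up to F.
From G to F: 10 semitones over a seventh = minor.

minor 7th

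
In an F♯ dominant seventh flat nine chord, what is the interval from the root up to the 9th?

The chord tones of F♯7b9 are F♯–A♯–C♯–E–G.
The root is F♯ and the 9th is G.
9 letter names make it a ninth; at 13 semitones (a half step narrower than major) the quality is minor.

minor 9th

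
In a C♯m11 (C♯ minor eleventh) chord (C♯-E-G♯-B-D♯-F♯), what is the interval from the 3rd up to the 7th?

perfect fifth

So we need the interval from E up to B.
Counting 5 letters and 7 half steps from E gives a perfect fifth.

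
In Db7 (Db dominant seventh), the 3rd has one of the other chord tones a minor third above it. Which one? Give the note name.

Ab

Spelling the chord: Db-F-Ab-Cb.
The 3rd is F. A minor third above F is Ab.
Ab is the chord's 5th.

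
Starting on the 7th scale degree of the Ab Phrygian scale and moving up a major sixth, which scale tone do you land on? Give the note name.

The scale is Ab Bbb Cb Db Eb Fb Gb.
The 7th scale degree is Gb; a major sixth above that is Eb — scale degree 5.

Eb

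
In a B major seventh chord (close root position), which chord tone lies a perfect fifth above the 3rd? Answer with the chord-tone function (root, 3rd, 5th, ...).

7th

The chord tones of Bmaj7 (B major seventh) are B-D♯-F♯-A♯.
The 3rd is D♯. A perfect fifth above D♯ is A♯.
A♯ is the chord's 7th.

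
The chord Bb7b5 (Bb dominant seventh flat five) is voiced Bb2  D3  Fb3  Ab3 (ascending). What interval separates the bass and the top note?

minor 7th

The outer voices are Bb2 and Ab3.
From Bb to Ab: 10 semitones over a seventh = minor.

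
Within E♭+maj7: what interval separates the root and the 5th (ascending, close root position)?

E♭maj7#5: E♭-G-B-D.
That puts E♭ below B.
E♭ up to B is 8 semitones, a half step wider than a perfect fifth, so the interval is augmented.

augmented fifth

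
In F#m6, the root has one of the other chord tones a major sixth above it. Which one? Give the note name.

F#min6 (F# minor sixth): F# A C# D#.
The root is F#. A major sixth above F# is D#.
D# is the chord's 6th.

D#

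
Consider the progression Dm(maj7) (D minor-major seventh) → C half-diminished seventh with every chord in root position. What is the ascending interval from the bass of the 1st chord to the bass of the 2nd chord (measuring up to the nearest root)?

minor 7th

The roots are D and C.
D up to C is 10 semitones, a half step narrower than a major seventh, so the interval is minor.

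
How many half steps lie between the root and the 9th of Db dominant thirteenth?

The chord tones of Db13 (Db dominant thirteenth) are Db F Ab Cb Eb Bb.
Db to Eb is a major ninth: 14 semitones.

14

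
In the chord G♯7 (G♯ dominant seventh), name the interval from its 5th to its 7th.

Spelling the chord: G♯ B♯ D♯ F♯.
5th = D♯; 7th = F♯.
3 letter names make it a third; at 3 semitones (a half step narrower than major) the quality is minor.

minor third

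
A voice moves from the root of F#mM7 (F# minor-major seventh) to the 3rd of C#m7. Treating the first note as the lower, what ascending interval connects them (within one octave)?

F#mM7 (F# minor-major seventh) has F# as its root, and C#m7 has E as its 3rd.
From F# to E: 10 semitones over a seventh = minor.

minor seventh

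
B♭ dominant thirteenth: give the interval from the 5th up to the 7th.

The chord tones of B♭13 are B♭–D–F–A♭–C–G.
The 5th is F and the 7th is A♭.
F up to A♭ is 3 semitones, a half step narrower than a major third, so the interval is minor.

minor third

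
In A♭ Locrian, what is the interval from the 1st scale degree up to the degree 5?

diminished fifth

Spelling A♭ Locrian: A♭ B𝄫 C♭ D♭ E𝄫 F♭ G♭.
1st scale degree = A♭; degree 5 = E𝄫.
5 letter names make it a fifth; at 6 semitones (a half step narrower than perfect) the quality is diminished.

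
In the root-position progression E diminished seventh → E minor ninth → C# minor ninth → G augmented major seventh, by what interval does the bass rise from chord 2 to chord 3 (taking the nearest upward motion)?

The roots are E and C#.
Counting 6 letters and 9 half steps from E gives a major sixth.

major sixth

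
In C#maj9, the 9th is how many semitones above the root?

14

C#maj9 is spelled C#–E#–G#–B#–D#.
C# to D# is a major ninth: 14 semitones.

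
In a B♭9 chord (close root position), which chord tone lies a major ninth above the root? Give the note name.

C

The chord tones of B♭ dominant ninth are B♭, D, F, A♭, C.
The root is B♭. A major ninth above B♭ is C.
C is the chord's 9th.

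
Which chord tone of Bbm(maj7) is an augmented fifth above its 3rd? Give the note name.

BbmM7: Bb, Db, F, A.
The 3rd is Db. An augmented fifth above Db is A.
A is the chord's 7th.

A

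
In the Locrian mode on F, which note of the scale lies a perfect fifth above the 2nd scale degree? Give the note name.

Db

The scale is F Gb Ab Bb Cb Db Eb.
The 2nd scale degree is Gb; a perfect fifth above that is Db — scale degree 6.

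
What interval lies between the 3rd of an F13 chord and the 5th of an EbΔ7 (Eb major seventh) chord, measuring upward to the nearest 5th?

minor 2nd

The 3rd of F13 is A; the 5th of EbΔ7 (Eb major seventh) is Bb.
2 letter names make it a second; at 1 semitone (a half step narrower than major) the quality is minor.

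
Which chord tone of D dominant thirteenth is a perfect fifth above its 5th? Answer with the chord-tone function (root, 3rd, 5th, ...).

The chord tones of D13 are D-F#-A-C-E-B.
The 5th is A. A perfect fifth above A is E.
E is the chord's 9th.

9th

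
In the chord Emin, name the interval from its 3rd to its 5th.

major third

Spelling the chord: E G B.
3rd = G; 5th = B.
G up to B spans 3 letter names and 4 semitones — a major third.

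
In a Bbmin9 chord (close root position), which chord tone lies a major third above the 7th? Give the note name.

Spelling the chord: Bb–Db–F–Ab–C.
The 7th is Ab. A major third above Ab is C.
C is the chord's 9th.

C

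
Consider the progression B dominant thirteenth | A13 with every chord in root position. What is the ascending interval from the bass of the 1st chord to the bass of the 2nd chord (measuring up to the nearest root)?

m7

The roots are B and A.
B up to A is 10 semitones, a half step narrower than a major seventh, so the interval is minor.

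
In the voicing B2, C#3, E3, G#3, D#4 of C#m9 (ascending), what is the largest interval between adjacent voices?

Adjacent intervals: B2→C#3 = major second; C#3→E3 = minor third; E3→G#3 = major third; G#3→D#4 = perfect fifth.
The largest is G#3 to D#4, a perfect fifth (7 semitones).

perfect fifth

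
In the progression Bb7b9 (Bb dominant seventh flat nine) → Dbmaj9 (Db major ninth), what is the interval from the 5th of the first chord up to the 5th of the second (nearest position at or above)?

The 5th of Bb7b9 (Bb dominant seventh flat nine) is F; the 5th of Dbmaj9 (Db major ninth) is Ab.
From F to Ab: 3 semitones over a third = minor.

minor 3rd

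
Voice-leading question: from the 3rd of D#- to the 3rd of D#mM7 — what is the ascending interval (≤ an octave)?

The 3rd of D#- is F#; the 3rd of D#mM7 is F#.
From F# to F# is 0 semitones, exactly the perfect unison.

perfect unison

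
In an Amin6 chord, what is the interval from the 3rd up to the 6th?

augmented fourth

The chord tones of Amin6 are A C E F#.
The 3rd is C and the 6th is F#.
C up to F# is 6 semitones, a half step wider than a perfect fourth, so the interval is augmented.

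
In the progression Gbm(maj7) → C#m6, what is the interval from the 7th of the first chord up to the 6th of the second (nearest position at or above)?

Gbm(maj7) has F as its 7th, and C#m6 has A# as its 6th.
F up to A# is 5 semitones, a half step wider than a major third, so the interval is augmented.

augmented third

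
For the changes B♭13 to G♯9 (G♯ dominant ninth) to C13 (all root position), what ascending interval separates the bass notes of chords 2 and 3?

The roots are G♯ and C.
G♯ up to C is 4 semitones, a half step narrower than a perfect fourth, so the interval is diminished.

diminished 4th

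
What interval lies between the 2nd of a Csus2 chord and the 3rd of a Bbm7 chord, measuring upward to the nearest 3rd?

Csus2 has D as its 2nd, and Bbm7 has Db as its 3rd.
D up to Db is 11 semitones, a half step narrower than a perfect octave, so the interval is diminished.

d8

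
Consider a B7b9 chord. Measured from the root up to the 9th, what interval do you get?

m9

The chord tones of B7b9 (B dominant seventh flat nine) are B-D#-F#-A-C.
Root = B; 9th = C.
From B to C: 13 semitones over a ninth = minor.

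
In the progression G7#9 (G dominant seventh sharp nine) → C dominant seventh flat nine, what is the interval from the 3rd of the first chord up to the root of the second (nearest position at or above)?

The 3rd of G7#9 (G dominant seventh sharp nine) is B; the root of C dominant seventh flat nine is C.
B up to C is 1 semitone, a half step narrower than a major second, so the interval is minor.

minor second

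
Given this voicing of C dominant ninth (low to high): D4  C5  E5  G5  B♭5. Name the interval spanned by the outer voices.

minor thirteenth

The outer voices are D4 and B♭5.
D up to B♭ is 20 semitones, a half step narrower than a major thirteenth, so the interval is minor.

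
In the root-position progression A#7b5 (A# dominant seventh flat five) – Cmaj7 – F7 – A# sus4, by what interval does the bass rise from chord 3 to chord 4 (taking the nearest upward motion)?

augmented third

The roots are F and A#.
3 letter names make it a third; at 5 semitones (a half step wider than major) the quality is augmented.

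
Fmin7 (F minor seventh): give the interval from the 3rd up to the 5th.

Fm7: F, Ab, C, Eb.
The 3rd is Ab and the 5th is C.
From Ab to C is 4 semitones, exactly the major third.

M3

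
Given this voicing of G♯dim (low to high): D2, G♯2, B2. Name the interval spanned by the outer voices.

The outer voices are D2 and B2.
D up to B spans 6 letter names and 9 semitones — a major sixth.

M6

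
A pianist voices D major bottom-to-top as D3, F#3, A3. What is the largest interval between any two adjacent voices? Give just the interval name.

M3

Adjacent intervals: D3→F#3 = major third; F#3→A3 = minor third.
The largest is D3 to F#3, a major third (4 semitones).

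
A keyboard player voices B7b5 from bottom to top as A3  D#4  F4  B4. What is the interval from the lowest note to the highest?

major ninth

The outer voices are A3 and B4.
Counting 9 letters and 14 half steps from A gives a major ninth.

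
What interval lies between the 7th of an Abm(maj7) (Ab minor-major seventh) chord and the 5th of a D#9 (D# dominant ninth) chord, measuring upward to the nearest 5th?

The 7th of Abm(maj7) (Ab minor-major seventh) is G; the 5th of D#9 (D# dominant ninth) is A#.
2 letter names make it a second; at 3 semitones (a half step wider than major) the quality is augmented.

augmented second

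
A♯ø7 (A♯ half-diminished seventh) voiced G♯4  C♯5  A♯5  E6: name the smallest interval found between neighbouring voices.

perfect 4th

Adjacent intervals: G♯4→C♯5 = perfect fourth; C♯5→A♯5 = major sixth; A♯5→E6 = diminished fifth.
The smallest is G♯4 to C♯5, a perfect fourth (5 semitones).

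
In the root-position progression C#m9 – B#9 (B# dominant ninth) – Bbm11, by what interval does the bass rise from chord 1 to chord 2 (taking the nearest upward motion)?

major 7th

The roots are C# and B#.
C# up to B# spans 7 letter names and 11 semitones — a major seventh.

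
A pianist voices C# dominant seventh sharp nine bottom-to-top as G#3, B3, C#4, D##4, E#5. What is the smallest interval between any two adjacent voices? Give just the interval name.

Adjacent intervals: G#3→B3 = minor third; B3→C#4 = major second; C#4→D##4 = augmented second; D##4→E#5 = minor ninth.
The smallest is B3 to C#4, a major second (2 semitones).

major second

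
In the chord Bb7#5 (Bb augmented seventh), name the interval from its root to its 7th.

Spelling the chord: Bb D F# Ab.
That puts Bb below Ab.
Bb up to Ab is 10 semitones, a half step narrower than a major seventh, so the interval is minor.

minor seventh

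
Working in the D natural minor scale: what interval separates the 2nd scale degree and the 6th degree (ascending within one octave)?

The scale runs D E F G A Bb C.
The 2nd scale degree is E and the 6th scale degree is Bb.
From E to Bb: 6 semitones over a fifth = diminished.

diminished fifth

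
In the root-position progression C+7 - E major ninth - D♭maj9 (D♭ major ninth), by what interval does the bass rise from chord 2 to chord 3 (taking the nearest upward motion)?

The roots are E and D♭.
7 letter names make it a seventh; at 9 semitones (a whole step narrower than major) the quality is diminished.

d7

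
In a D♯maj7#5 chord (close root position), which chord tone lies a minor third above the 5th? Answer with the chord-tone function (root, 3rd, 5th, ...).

7th

Spelling the chord: D♯, F𝄪, A𝄪, C𝄪.
The 5th is A𝄪. A minor third above A𝄪 is C𝄪.
C𝄪 is the chord's 7th.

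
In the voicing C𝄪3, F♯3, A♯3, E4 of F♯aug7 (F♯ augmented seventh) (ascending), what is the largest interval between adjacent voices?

Adjacent intervals: C𝄪3→F♯3 = diminished fourth; F♯3→A♯3 = major third; A♯3→E4 = diminished fifth.
The largest is A♯3 to E4, a diminished fifth (6 semitones).

diminished 5th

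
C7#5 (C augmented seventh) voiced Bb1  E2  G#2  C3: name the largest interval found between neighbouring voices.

augmented fourth

Adjacent intervals: Bb1→E2 = augmented fourth; E2→G#2 = major third; G#2→C3 = diminished fourth.
The largest is Bb1 to E2, an augmented fourth (6 semitones).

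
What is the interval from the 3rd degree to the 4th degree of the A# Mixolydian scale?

minor second

A# mixolydian: A# B# C## D# E# F## G#.
3rd degree = C##; 4th degree = D#.
From C## to D#: 1 semitone over a second = minor.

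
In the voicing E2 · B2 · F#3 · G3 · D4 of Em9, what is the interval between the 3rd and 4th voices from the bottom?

Those voices are F#3 and G3.
F# up to G is 1 semitone, a half step narrower than a major second, so the interval is minor.

minor second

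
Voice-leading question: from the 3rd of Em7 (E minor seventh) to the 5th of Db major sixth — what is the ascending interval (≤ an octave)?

minor 2nd

Em7 (E minor seventh) has G as its 3rd, and Db major sixth has Ab as its 5th.
From G to Ab: 1 semitone over a second = minor.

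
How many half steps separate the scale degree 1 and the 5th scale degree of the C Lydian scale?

The scale is C D E F# G A B.
C up to G is a perfect fifth — 7 semitones.

7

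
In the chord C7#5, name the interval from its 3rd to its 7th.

diminished fifth

Spelling the chord: C E G# Bb.
That puts E below Bb.
E up to Bb is 6 semitones, a half step narrower than a perfect fifth, so the interval is diminished.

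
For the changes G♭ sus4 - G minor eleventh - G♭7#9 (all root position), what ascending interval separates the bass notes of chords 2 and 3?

diminished 8th

The roots are G and G♭.
G up to G♭ is 11 semitones, a half step narrower than a perfect octave, so the interval is diminished.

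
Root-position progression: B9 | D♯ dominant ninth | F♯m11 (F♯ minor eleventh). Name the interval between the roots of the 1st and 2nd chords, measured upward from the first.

The roots are B and D♯.
Counting 3 letters and 4 half steps from B gives a major third.

major third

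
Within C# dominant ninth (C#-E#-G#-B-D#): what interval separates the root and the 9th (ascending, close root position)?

Root = C#; 9th = D#.
Counting 9 letters and 14 half steps from C# gives a major ninth.

M9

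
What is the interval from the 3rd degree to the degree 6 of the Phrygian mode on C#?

C# phrygian: C# D E F# G# A B.
The 3rd degree is E and the 6th scale degree is A.
Counting 4 letters and 5 half steps from E gives a perfect fourth.

perfect 4th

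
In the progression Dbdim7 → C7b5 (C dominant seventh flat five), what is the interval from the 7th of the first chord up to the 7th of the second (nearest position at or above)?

augmented seventh

Dbdim7 has Cbb as its 7th, and C7b5 (C dominant seventh flat five) has Bb as its 7th.
Cbb up to Bb is 12 semitones, a half step wider than a major seventh, so the interval is augmented.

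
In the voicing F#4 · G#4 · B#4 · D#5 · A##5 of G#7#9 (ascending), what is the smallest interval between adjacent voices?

Adjacent intervals: F#4→G#4 = major second; G#4→B#4 = major third; B#4→D#5 = minor third; D#5→A##5 = augmented fifth.
The smallest is F#4 to G#4, a major second (2 semitones).

major second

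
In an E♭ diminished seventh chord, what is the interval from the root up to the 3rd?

The chord tones of E♭ diminished seventh are E♭, G♭, B𝄫, D𝄫.
That puts E♭ below G♭.
3 letter names make it a third; at 3 semitones (a half step narrower than major) the quality is minor.

minor third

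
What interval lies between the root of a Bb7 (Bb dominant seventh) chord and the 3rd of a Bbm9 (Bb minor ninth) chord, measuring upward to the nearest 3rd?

minor 3rd

Bb7 (Bb dominant seventh) has Bb as its root, and Bbm9 (Bb minor ninth) has Db as its 3rd.
3 letter names make it a third; at 3 semitones (a half step narrower than major) the quality is minor.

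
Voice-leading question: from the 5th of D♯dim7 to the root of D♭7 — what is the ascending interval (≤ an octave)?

d4

The 5th of D♯dim7 is A; the root of D♭7 is D♭.
4 letter names make it a fourth; at 4 semitones (a half step narrower than perfect) the quality is diminished.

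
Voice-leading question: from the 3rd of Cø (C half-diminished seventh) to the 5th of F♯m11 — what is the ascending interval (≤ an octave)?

Cø (C half-diminished seventh) has E♭ as its 3rd, and F♯m11 has C♯ as its 5th.
E♭ up to C♯ is 10 semitones, a half step wider than a major sixth, so the interval is augmented.

augmented sixth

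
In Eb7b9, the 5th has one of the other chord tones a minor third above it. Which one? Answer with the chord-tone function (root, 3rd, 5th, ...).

7th

Eb7b9: Eb–G–Bb–Db–Fb.
The 5th is Bb. A minor third above Bb is Db.
Db is the chord's 7th.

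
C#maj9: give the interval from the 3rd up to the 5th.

m3

C#maj9 is spelled C#-E#-G#-B#-D#.
So we need the interval from E# up to G#.
3 letter names make it a third; at 3 semitones (a half step narrower than major) the quality is minor.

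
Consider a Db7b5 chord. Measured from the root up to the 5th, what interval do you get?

Db7b5: Db-F-Abb-Cb.
The root is Db and the 5th is Abb.
5 letter names make it a fifth; at 6 semitones (a half step narrower than perfect) the quality is diminished.

diminished fifth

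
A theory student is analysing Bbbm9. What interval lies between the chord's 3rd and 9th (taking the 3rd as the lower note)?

The chord tones of Bbb minor ninth are Bbb, Dbb, Fb, Abb, Cb.
The 3rd is Dbb and the 9th is Cb.
Dbb up to Cb spans 7 letter names and 11 semitones — a major seventh.

major 7th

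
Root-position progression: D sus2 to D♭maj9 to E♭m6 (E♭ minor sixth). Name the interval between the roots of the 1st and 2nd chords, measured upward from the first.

d8

The roots are D and D♭.
8 letter names make it an octave; at 11 semitones (a half step narrower than perfect) the quality is diminished.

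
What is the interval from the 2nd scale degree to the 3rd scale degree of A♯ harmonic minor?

minor second

Spelling A♯ harmonic minor: A♯ B♯ C♯ D♯ E♯ F♯ G𝄪.
That puts B♯ below C♯.
From B♯ to C♯: 1 semitone over a second = minor.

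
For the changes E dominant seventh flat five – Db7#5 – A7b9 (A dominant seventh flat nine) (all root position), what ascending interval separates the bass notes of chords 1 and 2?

The roots are E and Db.
7 letter names make it a seventh; at 9 semitones (a whole step narrower than major) the quality is diminished.

diminished seventh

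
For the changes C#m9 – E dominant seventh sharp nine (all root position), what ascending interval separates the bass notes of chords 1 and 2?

m3

The roots are C# and E.
C# up to E is 3 semitones, a half step narrower than a major third, so the interval is minor.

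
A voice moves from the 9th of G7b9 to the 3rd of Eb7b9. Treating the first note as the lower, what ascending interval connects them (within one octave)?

G7b9 has Ab as its 9th, and Eb7b9 has G as its 3rd.
From Ab to G is 11 semitones, exactly the major seventh.

major seventh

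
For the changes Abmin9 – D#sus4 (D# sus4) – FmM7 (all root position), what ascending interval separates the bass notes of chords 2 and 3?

The roots are D# and F.
D# up to F is 2 semitones, a whole step narrower than a major third, so the interval is diminished.

d3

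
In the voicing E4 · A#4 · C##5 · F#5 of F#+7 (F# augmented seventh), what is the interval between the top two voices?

diminished fourth

Those voices are C##5 and F#5.
C## up to F# is 4 semitones, a half step narrower than a perfect fourth, so the interval is diminished.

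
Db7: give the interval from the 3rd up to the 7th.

diminished fifth

Db7: Db–F–Ab–Cb.
3rd = F; 7th = Cb.
From F to Cb: 6 semitones over a fifth = diminished.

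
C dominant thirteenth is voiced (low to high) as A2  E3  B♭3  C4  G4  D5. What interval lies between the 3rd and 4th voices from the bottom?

major second

Those voices are B♭3 and C4.
Counting 2 letters and 2 half steps from B♭ gives a major second.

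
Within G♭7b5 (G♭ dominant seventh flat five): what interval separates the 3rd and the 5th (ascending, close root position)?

d3

G♭7b5: G♭ B♭ D𝄫 F♭.
The 3rd is B♭ and the 5th is D𝄫.
From B♭ to D𝄫: 2 semitones over a third = diminished.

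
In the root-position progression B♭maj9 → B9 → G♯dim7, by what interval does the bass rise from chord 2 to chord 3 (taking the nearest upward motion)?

The roots are B and G♯.
Counting 6 letters and 9 half steps from B gives a major sixth.

major sixth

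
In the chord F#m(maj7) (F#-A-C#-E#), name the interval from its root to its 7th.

The root is F# and the 7th is E#.
From F# to E# is 11 semitones, exactly the major seventh.

major seventh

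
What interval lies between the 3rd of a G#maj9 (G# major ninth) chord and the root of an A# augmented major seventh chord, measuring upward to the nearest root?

minor seventh

The 3rd of G#maj9 (G# major ninth) is B#; the root of A# augmented major seventh is A#.
B# up to A# is 10 semitones, a half step narrower than a major seventh, so the interval is minor.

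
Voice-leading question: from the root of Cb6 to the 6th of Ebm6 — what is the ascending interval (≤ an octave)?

The root of Cb6 is Cb; the 6th of Ebm6 is C.
From Cb to C: 1 semitone over a unison = augmented.

augmented unison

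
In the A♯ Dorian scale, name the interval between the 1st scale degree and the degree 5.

The scale runs A♯ B♯ C♯ D♯ E♯ F𝄪 G♯.
The 1st scale degree is A♯ and the 5th degree is E♯.
From A♯ to E♯ is 7 semitones, exactly the perfect fifth.

perfect fifth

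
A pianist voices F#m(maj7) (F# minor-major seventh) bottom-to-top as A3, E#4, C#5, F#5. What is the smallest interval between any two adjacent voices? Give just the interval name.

Adjacent intervals: A3→E#4 = augmented fifth; E#4→C#5 = minor sixth; C#5→F#5 = perfect fourth.
The smallest is C#5 to F#5, a perfect fourth (5 semitones).

perfect 4th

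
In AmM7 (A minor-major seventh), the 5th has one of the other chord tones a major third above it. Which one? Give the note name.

The chord tones of A minor-major seventh are A–C–E–G#.
The 5th is E. A major third above E is G#.
G# is the chord's 7th.

G#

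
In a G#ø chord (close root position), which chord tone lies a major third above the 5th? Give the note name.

F#

The chord tones of G#ø7 are G#–B–D–F#.
The 5th is D. A major third above D is F#.
F# is the chord's 7th.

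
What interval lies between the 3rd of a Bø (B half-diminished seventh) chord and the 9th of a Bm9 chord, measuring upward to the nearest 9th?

major seventh

The 3rd of Bø (B half-diminished seventh) is D; the 9th of Bm9 is C#.
Counting 7 letters and 11 half steps from D gives a major seventh.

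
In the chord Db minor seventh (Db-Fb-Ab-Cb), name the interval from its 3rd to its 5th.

major third

That puts Fb below Ab.
Counting 3 letters and 4 half steps from Fb gives a major third.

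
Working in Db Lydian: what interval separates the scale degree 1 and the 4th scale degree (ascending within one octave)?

The scale runs Db Eb F G Ab Bb C.
That puts Db below G.
Db up to G is 6 semitones, a half step wider than a perfect fourth, so the interval is augmented.

augmented fourth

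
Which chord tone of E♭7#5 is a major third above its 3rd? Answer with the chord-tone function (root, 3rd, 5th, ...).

5th

Spelling the chord: E♭ G B D♭.
The 3rd is G. A major third above G is B.
B is the chord's 5th.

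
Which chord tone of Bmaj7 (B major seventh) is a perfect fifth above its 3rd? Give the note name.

Spelling the chord: B D♯ F♯ A♯.
The 3rd is D♯. A perfect fifth above D♯ is A♯.
A♯ is the chord's 7th.

A#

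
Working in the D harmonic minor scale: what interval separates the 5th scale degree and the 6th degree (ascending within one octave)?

minor second

Spelling the D harmonic minor scale: D E F G A B♭ C♯.
The 5th scale degree is A and the 6th degree is B♭.
A up to B♭ is 1 semitone, a half step narrower than a major second, so the interval is minor.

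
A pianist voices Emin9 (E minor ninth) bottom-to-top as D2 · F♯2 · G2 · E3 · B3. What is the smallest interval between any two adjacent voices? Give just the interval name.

minor second

Adjacent intervals: D2→F♯2 = major third; F♯2→G2 = minor second; G2→E3 = major sixth; E3→B3 = perfect fifth.
The smallest is F♯2 to G2, a minor second (1 semitone).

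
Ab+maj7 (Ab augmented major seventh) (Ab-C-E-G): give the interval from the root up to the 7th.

That puts Ab below G.
Ab up to G spans 7 letter names and 11 semitones — a major seventh.

major 7th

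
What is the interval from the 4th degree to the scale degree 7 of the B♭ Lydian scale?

perfect 4th

The scale runs B♭ C D E F G A.
That puts E below A.
From E to A is 5 semitones, exactly the perfect fourth.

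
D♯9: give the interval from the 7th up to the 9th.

D♯9 is spelled D♯, F𝄪, A♯, C♯, E♯.
7th = C♯; 9th = E♯.
Counting 3 letters and 4 half steps from C♯ gives a major third.

M3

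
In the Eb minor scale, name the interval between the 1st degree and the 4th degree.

Spelling the Eb minor scale: Eb F Gb Ab Bb Cb Db.
The 1st degree is Eb and the 4th degree is Ab.
Eb up to Ab spans 4 letter names and 5 semitones — a perfect fourth.

perfect fourth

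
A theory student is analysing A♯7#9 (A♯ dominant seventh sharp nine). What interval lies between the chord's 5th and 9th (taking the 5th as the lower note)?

A♯7#9: A♯–C𝄪–E♯–G♯–B𝄪.
The 5th is E♯ and the 9th is B𝄪.
From E♯ to B𝄪: 8 semitones over a fifth = augmented.

augmented fifth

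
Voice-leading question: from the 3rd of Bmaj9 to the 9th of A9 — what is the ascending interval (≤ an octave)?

minor sixth

Bmaj9 has D# as its 3rd, and A9 has B as its 9th.
From D# to B: 8 semitones over a sixth = minor.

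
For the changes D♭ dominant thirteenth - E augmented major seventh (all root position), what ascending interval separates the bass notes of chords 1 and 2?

The roots are D♭ and E.
D♭ up to E is 3 semitones, a half step wider than a major second, so the interval is augmented.

augmented second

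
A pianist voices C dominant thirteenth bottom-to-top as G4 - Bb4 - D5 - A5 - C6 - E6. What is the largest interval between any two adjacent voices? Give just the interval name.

perfect fifth

Adjacent intervals: G4→Bb4 = minor third; Bb4→D5 = major third; D5→A5 = perfect fifth; A5→C6 = minor third; C6→E6 = major third.
The largest is D5 to A5, a perfect fifth (7 semitones).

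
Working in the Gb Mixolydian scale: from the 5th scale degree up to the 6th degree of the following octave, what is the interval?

major 9th

Spelling the Gb Mixolydian scale: Gb Ab Bb Cb Db Eb Fb.
The 5th scale degree is Db and the 6th scale degree (up an octave) is Eb.
Counting 9 letters and 14 half steps from Db gives a major ninth.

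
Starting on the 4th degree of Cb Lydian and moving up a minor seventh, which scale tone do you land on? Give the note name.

Eb

The scale is Cb Db Eb F Gb Ab Bb.
The 4th degree is F; a minor seventh above that is Eb — scale degree 3.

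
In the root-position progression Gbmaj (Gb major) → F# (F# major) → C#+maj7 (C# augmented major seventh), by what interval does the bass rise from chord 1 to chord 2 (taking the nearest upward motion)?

augmented 7th

The roots are Gb and F#.
Gb up to F# is 12 semitones, a half step wider than a major seventh, so the interval is augmented.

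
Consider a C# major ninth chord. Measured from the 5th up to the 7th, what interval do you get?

The chord tones of C#maj9 are C#-E#-G#-B#-D#.
That puts G# below B#.
G# up to B# spans 3 letter names and 4 semitones — a major third.

major third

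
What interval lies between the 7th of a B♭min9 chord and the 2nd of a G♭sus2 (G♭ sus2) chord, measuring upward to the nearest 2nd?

The 7th of B♭min9 is A♭; the 2nd of G♭sus2 (G♭ sus2) is A♭.
Counting 1 letters and 0 half steps from A♭ gives a perfect unison.

P1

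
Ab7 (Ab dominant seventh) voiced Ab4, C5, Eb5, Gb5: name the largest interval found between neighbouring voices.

Adjacent intervals: Ab4→C5 = major third; C5→Eb5 = minor third; Eb5→Gb5 = minor third.
The largest is Ab4 to C5, a major third (4 semitones).

major third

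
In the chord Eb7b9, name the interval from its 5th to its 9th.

diminished 5th

The chord tones of Eb7b9 are Eb G Bb Db Fb.
5th = Bb; 9th = Fb.
From Bb to Fb: 6 semitones over a fifth = diminished.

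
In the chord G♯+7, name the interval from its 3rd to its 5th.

The chord tones of G♯aug7 are G♯ B♯ D𝄪 F♯.
So we need the interval from B♯ up to D𝄪.
Counting 3 letters and 4 half steps from B♯ gives a major third.

major 3rd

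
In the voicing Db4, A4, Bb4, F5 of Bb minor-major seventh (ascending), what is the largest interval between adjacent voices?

augmented fifth

Adjacent intervals: Db4→A4 = augmented fifth; A4→Bb4 = minor second; Bb4→F5 = perfect fifth.
The largest is Db4 to A4, an augmented fifth (8 semitones).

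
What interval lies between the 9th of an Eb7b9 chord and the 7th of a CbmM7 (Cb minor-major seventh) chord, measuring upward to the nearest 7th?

augmented 4th

Eb7b9 has Fb as its 9th, and CbmM7 (Cb minor-major seventh) has Bb as its 7th.
Fb up to Bb is 6 semitones, a half step wider than a perfect fourth, so the interval is augmented.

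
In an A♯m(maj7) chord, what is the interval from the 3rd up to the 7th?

A♯ minor-major seventh: A♯-C♯-E♯-G𝄪.
3rd = C♯; 7th = G𝄪.
C♯ up to G𝄪 is 8 semitones, a half step wider than a perfect fifth, so the interval is augmented.

augmented 5th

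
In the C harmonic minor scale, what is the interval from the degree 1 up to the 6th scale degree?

m6

Spelling the C harmonic minor scale: C D E♭ F G A♭ B.
That puts C below A♭.
6 letter names make it a sixth; at 8 semitones (a half step narrower than major) the quality is minor.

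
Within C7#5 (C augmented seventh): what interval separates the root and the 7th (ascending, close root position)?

minor seventh

The chord tones of C augmented seventh are C–E–G#–Bb.
That puts C below Bb.
C up to Bb is 10 semitones, a half step narrower than a major seventh, so the interval is minor.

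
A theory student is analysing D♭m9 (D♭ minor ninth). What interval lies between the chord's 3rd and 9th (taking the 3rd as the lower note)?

Spelling the chord: D♭, F♭, A♭, C♭, E♭.
So we need the interval from F♭ up to E♭.
Counting 7 letters and 11 half steps from F♭ gives a major seventh.

major seventh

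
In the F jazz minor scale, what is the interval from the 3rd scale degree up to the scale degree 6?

A4

The scale runs F G Ab Bb C D E.
3rd scale degree = Ab; 6th degree = D.
Ab up to D is 6 semitones, a half step wider than a perfect fourth, so the interval is augmented.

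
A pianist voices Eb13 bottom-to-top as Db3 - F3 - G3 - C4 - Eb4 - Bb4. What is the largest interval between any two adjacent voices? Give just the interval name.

Adjacent intervals: Db3→F3 = major third; F3→G3 = major second; G3→C4 = perfect fourth; C4→Eb4 = minor third; Eb4→Bb4 = perfect fifth.
The largest is Eb4 to Bb4, a perfect fifth (7 semitones).

P5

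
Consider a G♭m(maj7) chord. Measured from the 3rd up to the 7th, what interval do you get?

G♭m(maj7) is spelled G♭, B𝄫, D♭, F.
The 3rd is B𝄫 and the 7th is F.
5 letter names make it a fifth; at 8 semitones (a half step wider than perfect) the quality is augmented.

A5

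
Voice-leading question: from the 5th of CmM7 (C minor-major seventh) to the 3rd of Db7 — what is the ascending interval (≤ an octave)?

The 5th of CmM7 (C minor-major seventh) is G; the 3rd of Db7 is F.
7 letter names make it a seventh; at 10 semitones (a half step narrower than major) the quality is minor.

minor seventh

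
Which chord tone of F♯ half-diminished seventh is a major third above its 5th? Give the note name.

E

F♯m7b5 (F♯ half-diminished seventh) is spelled F♯, A, C, E.
The 5th is C. A major third above C is E.
E is the chord's 7th.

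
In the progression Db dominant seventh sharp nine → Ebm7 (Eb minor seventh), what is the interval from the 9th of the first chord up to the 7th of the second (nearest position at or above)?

diminished 7th

The 9th of Db dominant seventh sharp nine is E; the 7th of Ebm7 (Eb minor seventh) is Db.
E up to Db is 9 semitones, a whole step narrower than a major seventh, so the interval is diminished.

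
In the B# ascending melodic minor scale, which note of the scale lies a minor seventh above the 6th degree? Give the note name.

The scale is B# C## D# E# F## G## A##.
The 6th degree is G##; a minor seventh above that is F## — scale degree 5.

F##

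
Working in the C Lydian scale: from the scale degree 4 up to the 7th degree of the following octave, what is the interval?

perfect eleventh

Spelling the C Lydian scale: C D E F# G A B.
That puts F# below B.
From F# to B is 17 semitones, exactly the perfect eleventh.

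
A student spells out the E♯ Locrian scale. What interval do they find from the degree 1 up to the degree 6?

m6

The scale runs E♯ F♯ G♯ A♯ B C♯ D♯.
The degree 1 is E♯ and the degree 6 is C♯.
6 letter names make it a sixth; at 8 semitones (a half step narrower than major) the quality is minor.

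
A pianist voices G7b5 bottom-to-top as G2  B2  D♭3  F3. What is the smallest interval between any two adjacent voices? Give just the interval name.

diminished third

Adjacent intervals: G2→B2 = major third; B2→D♭3 = diminished third; D♭3→F3 = major third.
The smallest is B2 to D♭3, a diminished third (2 semitones).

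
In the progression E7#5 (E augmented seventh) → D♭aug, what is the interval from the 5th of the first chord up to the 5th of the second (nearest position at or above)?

d7

The 5th of E7#5 (E augmented seventh) is B♯; the 5th of D♭aug is A.
B♯ up to A is 9 semitones, a whole step narrower than a major seventh, so the interval is diminished.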